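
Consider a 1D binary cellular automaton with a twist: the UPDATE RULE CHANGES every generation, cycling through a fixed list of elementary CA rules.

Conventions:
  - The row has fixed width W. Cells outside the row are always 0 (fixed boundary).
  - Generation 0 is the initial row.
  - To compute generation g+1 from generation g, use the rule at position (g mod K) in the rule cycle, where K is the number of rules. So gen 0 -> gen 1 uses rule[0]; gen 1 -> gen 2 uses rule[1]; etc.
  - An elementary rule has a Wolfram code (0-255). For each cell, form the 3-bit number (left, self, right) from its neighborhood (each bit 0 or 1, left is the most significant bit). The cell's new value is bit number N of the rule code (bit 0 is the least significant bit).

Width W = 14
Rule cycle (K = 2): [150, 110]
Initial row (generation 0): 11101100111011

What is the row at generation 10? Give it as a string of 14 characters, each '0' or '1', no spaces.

Gen 0: 11101100111011
Gen 1 (rule 150): 01000011010000
Gen 2 (rule 110): 11000111110000
Gen 3 (rule 150): 00101011101000
Gen 4 (rule 110): 01111110111000
Gen 5 (rule 150): 10111100010100
Gen 6 (rule 110): 11100100111100
Gen 7 (rule 150): 01011111011010
Gen 8 (rule 110): 11110001111110
Gen 9 (rule 150): 01101010111101
Gen 10 (rule 110): 11111111100111

Answer: 11111111100111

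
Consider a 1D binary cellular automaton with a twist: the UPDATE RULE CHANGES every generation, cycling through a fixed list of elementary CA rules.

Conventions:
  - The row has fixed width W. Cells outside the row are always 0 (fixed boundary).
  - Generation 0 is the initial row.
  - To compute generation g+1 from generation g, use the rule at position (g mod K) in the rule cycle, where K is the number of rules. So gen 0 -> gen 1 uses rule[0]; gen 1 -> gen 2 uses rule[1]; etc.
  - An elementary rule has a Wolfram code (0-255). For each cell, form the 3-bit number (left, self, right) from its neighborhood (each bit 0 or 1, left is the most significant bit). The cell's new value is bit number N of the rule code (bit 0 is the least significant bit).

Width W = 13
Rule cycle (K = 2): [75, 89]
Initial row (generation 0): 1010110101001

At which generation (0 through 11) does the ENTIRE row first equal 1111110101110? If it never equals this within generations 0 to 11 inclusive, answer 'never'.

Gen 0: 1010110101001
Gen 1 (rule 75): 0000110000010
Gen 2 (rule 89): 1110111111001
Gen 3 (rule 75): 1010100001010
Gen 4 (rule 89): 0000011100001
Gen 5 (rule 75): 1111110101110
Gen 6 (rule 89): 1000010001011
Gen 7 (rule 75): 0011100110011
Gen 8 (rule 89): 1010110111011
Gen 9 (rule 75): 0000110101011
Gen 10 (rule 89): 1110110000011
Gen 11 (rule 75): 1010110111111

Answer: 5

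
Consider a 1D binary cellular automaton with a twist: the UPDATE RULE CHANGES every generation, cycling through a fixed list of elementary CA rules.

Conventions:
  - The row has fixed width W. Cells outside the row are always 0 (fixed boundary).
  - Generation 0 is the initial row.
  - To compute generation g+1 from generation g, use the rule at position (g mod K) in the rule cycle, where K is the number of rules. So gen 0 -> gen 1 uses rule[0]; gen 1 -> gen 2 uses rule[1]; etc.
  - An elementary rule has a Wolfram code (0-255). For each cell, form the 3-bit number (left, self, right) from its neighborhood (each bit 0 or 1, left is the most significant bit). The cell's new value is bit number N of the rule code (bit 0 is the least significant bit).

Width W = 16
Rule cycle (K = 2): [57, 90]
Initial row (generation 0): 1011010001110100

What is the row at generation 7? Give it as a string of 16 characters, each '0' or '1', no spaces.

Gen 0: 1011010001110100
Gen 1 (rule 57): 0110101101001011
Gen 2 (rule 90): 1110001100110011
Gen 3 (rule 57): 1001101010101010
Gen 4 (rule 90): 0111100000000001
Gen 5 (rule 57): 0100011111111100
Gen 6 (rule 90): 1010110000000110
Gen 7 (rule 57): 0101101111110101

Answer: 0101101111110101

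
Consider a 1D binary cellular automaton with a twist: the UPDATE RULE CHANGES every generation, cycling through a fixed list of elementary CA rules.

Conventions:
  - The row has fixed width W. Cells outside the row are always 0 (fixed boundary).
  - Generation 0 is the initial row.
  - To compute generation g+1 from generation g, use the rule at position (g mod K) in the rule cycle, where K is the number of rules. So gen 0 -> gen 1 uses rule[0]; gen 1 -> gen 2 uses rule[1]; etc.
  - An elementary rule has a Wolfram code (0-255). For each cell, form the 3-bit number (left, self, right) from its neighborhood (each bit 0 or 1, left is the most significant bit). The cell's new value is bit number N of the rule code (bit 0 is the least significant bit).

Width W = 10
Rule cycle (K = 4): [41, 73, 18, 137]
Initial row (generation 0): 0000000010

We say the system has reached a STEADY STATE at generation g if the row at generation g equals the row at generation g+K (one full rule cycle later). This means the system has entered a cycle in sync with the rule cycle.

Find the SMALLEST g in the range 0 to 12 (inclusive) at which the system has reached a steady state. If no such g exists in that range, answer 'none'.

Gen 0: 0000000010
Gen 1 (rule 41): 1111111000
Gen 2 (rule 73): 1000001011
Gen 3 (rule 18): 0100010000
Gen 4 (rule 137): 0001000111
Gen 5 (rule 41): 1100010100
Gen 6 (rule 73): 1101000001
Gen 7 (rule 18): 0000100010
Gen 8 (rule 137): 1110001000
Gen 9 (rule 41): 1000100011
Gen 10 (rule 73): 0010001011
Gen 11 (rule 18): 0101010000
Gen 12 (rule 137): 0000000111
Gen 13 (rule 41): 1111110100
Gen 14 (rule 73): 1000010001
Gen 15 (rule 18): 0100101010
Gen 16 (rule 137): 0000000000

Answer: none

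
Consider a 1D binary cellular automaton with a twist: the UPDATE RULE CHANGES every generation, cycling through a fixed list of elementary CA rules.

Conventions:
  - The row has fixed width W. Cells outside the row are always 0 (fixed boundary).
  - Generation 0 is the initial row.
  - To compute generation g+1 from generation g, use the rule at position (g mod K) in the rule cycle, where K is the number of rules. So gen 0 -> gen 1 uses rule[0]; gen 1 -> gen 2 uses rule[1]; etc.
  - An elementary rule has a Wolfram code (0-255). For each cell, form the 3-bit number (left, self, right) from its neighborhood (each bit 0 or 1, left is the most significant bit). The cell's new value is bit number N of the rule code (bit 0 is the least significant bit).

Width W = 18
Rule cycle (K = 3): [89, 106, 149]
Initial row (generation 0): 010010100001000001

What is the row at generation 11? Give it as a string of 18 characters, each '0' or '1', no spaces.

Gen 0: 010010100001000001
Gen 1 (rule 89): 001000011100111100
Gen 2 (rule 106): 010000110101100100
Gen 3 (rule 149): 011110000100010111
Gen 4 (rule 89): 010011110011000101
Gen 5 (rule 106): 100110010111001010
Gen 6 (rule 149): 110001010010101011
Gen 7 (rule 89): 111100001000000011
Gen 8 (rule 106): 100100010000000111
Gen 9 (rule 149): 110111011111110010
Gen 10 (rule 89): 110101010000011001
Gen 11 (rule 106): 111010100000111010

Answer: 111010100000111010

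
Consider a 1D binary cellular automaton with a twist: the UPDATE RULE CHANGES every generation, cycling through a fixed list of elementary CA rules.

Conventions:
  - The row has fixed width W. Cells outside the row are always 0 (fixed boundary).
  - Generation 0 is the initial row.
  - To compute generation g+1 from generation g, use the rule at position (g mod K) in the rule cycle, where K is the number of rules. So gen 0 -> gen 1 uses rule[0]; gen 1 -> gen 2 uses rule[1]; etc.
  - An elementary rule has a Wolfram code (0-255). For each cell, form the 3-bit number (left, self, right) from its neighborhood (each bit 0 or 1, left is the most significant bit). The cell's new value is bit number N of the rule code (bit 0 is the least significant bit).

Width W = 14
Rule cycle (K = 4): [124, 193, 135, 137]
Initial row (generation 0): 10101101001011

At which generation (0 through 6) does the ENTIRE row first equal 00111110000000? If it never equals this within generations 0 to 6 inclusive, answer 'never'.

Answer: 4

Derivation:
Gen 0: 10101101001011
Gen 1 (rule 124): 11111111101111
Gen 2 (rule 193): 01111111100111
Gen 3 (rule 135): 10111111001010
Gen 4 (rule 137): 00111110000000
Gen 5 (rule 124): 00100011000000
Gen 6 (rule 193): 10001001011111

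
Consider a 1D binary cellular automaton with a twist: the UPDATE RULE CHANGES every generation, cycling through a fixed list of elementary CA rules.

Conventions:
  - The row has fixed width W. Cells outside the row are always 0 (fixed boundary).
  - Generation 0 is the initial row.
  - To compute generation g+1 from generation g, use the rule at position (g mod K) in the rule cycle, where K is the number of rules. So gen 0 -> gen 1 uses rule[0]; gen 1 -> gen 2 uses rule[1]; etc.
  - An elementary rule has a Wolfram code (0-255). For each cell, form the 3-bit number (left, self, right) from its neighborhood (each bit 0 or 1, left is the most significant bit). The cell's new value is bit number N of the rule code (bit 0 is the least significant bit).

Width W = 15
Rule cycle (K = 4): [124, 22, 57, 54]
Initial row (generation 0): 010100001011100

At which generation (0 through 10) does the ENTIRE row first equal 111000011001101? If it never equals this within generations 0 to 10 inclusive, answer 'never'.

Answer: never

Derivation:
Gen 0: 010100001011100
Gen 1 (rule 124): 011110001110110
Gen 2 (rule 22): 100001010000001
Gen 3 (rule 57): 011100101111100
Gen 4 (rule 54): 100011110000010
Gen 5 (rule 124): 110010011000011
Gen 6 (rule 22): 001111100100100
Gen 7 (rule 57): 101000010010011
Gen 8 (rule 54): 111100111111100
Gen 9 (rule 124): 100110100000110
Gen 10 (rule 22): 111000110001001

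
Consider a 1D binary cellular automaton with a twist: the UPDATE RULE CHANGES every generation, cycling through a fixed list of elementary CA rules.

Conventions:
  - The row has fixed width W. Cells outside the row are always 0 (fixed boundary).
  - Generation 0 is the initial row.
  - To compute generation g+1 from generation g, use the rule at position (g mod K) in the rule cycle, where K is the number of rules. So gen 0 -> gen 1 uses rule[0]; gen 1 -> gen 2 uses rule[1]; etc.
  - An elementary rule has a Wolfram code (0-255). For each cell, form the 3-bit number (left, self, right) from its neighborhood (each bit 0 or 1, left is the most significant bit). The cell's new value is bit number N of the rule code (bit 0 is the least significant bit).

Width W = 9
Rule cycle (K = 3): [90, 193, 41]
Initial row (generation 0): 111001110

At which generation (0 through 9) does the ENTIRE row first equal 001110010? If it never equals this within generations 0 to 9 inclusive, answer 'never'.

Gen 0: 111001110
Gen 1 (rule 90): 101111011
Gen 2 (rule 193): 000111001
Gen 3 (rule 41): 110100000
Gen 4 (rule 90): 110010000
Gen 5 (rule 193): 010000111
Gen 6 (rule 41): 000110100
Gen 7 (rule 90): 001110010
Gen 8 (rule 193): 100110000
Gen 9 (rule 41): 000100111

Answer: 7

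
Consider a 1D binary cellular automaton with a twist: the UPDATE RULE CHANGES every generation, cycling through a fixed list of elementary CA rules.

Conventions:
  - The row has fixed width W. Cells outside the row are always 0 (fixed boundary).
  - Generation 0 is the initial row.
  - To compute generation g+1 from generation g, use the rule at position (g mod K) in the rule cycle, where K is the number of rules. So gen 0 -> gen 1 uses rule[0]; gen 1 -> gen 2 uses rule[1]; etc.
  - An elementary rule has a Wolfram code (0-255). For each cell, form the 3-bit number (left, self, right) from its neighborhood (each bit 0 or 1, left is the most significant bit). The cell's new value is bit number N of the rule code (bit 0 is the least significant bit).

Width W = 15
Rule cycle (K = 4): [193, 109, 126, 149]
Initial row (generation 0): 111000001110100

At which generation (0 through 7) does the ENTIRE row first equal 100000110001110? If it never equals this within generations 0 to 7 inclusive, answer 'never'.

Answer: never

Derivation:
Gen 0: 111000001110100
Gen 1 (rule 193): 011011100110001
Gen 2 (rule 109): 011110100110101
Gen 3 (rule 126): 110011111111111
Gen 4 (rule 149): 001001111111110
Gen 5 (rule 193): 100000111111110
Gen 6 (rule 109): 101110100000010
Gen 7 (rule 126): 111011110000111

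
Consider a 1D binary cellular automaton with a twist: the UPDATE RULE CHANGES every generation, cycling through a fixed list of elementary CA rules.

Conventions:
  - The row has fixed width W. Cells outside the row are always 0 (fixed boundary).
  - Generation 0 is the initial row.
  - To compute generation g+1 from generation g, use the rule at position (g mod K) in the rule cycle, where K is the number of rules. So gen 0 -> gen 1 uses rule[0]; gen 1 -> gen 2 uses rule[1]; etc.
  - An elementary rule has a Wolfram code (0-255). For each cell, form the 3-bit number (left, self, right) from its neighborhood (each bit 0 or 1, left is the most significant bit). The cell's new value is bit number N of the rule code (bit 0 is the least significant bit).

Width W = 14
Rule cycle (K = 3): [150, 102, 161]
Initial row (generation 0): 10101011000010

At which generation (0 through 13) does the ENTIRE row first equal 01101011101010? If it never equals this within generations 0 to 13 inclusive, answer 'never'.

Gen 0: 10101011000010
Gen 1 (rule 150): 10101000100111
Gen 2 (rule 102): 11111001101001
Gen 3 (rule 161): 01110000010000
Gen 4 (rule 150): 10101000111000
Gen 5 (rule 102): 11111001001000
Gen 6 (rule 161): 01110000000011
Gen 7 (rule 150): 10101000000100
Gen 8 (rule 102): 11111000001100
Gen 9 (rule 161): 01110011100001
Gen 10 (rule 150): 10101101010011
Gen 11 (rule 102): 11110111110101
Gen 12 (rule 161): 01101011101010
Gen 13 (rule 150): 10001001001011

Answer: 12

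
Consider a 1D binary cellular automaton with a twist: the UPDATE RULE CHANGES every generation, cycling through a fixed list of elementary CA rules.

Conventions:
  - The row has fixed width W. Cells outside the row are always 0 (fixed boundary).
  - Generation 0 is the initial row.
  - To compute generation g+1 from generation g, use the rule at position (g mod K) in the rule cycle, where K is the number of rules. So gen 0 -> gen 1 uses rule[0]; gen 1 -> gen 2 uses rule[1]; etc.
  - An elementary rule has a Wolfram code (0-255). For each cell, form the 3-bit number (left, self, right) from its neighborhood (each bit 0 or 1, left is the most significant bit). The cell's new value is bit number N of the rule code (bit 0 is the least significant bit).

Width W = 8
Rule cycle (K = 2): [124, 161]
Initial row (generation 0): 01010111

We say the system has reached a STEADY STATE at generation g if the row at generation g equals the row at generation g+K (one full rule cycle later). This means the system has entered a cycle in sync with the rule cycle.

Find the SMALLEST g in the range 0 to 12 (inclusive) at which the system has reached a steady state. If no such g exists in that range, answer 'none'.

Answer: none

Derivation:
Gen 0: 01010111
Gen 1 (rule 124): 01111101
Gen 2 (rule 161): 00111010
Gen 3 (rule 124): 00101111
Gen 4 (rule 161): 10010110
Gen 5 (rule 124): 11011111
Gen 6 (rule 161): 00101110
Gen 7 (rule 124): 00111011
Gen 8 (rule 161): 10010100
Gen 9 (rule 124): 11011110
Gen 10 (rule 161): 00101100
Gen 11 (rule 124): 00111110
Gen 12 (rule 161): 10011100
Gen 13 (rule 124): 11010110
Gen 14 (rule 161): 00101000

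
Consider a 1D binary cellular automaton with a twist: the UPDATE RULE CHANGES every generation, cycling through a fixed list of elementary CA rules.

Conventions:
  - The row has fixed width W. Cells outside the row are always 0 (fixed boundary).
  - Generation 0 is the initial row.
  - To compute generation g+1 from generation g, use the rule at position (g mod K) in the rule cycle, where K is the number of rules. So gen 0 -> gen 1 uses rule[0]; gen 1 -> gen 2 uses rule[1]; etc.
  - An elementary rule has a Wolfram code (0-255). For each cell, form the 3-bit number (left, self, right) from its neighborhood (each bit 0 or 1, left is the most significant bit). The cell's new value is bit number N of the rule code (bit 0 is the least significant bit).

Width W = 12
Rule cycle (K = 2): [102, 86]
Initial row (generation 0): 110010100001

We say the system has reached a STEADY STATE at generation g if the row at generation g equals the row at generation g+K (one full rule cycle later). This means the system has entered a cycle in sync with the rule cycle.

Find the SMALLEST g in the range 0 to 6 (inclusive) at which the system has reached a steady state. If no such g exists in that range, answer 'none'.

Gen 0: 110010100001
Gen 1 (rule 102): 010111100011
Gen 2 (rule 86): 110000110101
Gen 3 (rule 102): 010001011111
Gen 4 (rule 86): 111011000001
Gen 5 (rule 102): 001101000011
Gen 6 (rule 86): 010101100101
Gen 7 (rule 102): 111110101111
Gen 8 (rule 86): 000010100001

Answer: none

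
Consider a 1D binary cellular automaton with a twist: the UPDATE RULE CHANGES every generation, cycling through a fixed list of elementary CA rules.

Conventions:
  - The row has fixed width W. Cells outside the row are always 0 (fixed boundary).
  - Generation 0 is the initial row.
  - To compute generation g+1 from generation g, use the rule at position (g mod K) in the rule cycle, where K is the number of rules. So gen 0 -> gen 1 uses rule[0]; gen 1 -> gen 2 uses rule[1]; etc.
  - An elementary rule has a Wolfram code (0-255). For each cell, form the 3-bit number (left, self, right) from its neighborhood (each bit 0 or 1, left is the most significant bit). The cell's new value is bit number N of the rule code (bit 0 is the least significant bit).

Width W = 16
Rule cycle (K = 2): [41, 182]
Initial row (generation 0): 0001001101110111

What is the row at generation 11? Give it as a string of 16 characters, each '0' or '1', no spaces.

Answer: 1001101000111111

Derivation:
Gen 0: 0001001101110111
Gen 1 (rule 41): 1100001011001100
Gen 2 (rule 182): 0010011100110010
Gen 3 (rule 41): 1000010000100000
Gen 4 (rule 182): 1100111001110000
Gen 5 (rule 41): 1000100001000111
Gen 6 (rule 182): 1101110011101010
Gen 7 (rule 41): 1011000010010100
Gen 8 (rule 182): 1100100111111110
Gen 9 (rule 41): 1000000100000000
Gen 10 (rule 182): 1100001110000000
Gen 11 (rule 41): 1001101000111111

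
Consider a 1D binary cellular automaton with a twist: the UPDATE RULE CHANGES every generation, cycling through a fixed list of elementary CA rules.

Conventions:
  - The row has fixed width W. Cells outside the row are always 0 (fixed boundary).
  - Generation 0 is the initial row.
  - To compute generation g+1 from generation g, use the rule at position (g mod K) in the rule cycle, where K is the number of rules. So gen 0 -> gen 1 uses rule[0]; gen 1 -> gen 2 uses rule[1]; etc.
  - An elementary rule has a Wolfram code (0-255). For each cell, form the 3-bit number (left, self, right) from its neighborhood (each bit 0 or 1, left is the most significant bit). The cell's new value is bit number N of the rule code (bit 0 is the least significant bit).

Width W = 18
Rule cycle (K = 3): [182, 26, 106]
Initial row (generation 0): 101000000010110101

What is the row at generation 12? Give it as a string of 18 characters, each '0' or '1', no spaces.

Gen 0: 101000000010110101
Gen 1 (rule 182): 111100000111001111
Gen 2 (rule 26): 100010001100111000
Gen 3 (rule 106): 000100011101101000
Gen 4 (rule 182): 001110101010011100
Gen 5 (rule 26): 011000000001110010
Gen 6 (rule 106): 111000000011010100
Gen 7 (rule 182): 010100000100111110
Gen 8 (rule 26): 100010001011100001
Gen 9 (rule 106): 000100010110100010
Gen 10 (rule 182): 001110111001110111
Gen 11 (rule 26): 011000100111000100
Gen 12 (rule 106): 111001001101001000

Answer: 111001001101001000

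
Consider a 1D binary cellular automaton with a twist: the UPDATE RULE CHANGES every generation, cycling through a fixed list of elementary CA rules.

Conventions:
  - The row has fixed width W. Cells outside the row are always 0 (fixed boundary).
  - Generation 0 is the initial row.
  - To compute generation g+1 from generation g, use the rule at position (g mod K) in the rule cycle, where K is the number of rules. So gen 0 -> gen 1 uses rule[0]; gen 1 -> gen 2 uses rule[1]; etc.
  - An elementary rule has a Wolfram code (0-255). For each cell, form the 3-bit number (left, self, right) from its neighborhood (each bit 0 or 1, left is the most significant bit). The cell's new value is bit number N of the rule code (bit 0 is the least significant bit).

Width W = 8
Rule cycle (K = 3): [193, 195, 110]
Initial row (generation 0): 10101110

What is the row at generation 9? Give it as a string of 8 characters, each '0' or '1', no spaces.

Gen 0: 10101110
Gen 1 (rule 193): 00000110
Gen 2 (rule 195): 11111010
Gen 3 (rule 110): 10001110
Gen 4 (rule 193): 00100110
Gen 5 (rule 195): 11001010
Gen 6 (rule 110): 11011110
Gen 7 (rule 193): 01001110
Gen 8 (rule 195): 10010110
Gen 9 (rule 110): 10111110

Answer: 10111110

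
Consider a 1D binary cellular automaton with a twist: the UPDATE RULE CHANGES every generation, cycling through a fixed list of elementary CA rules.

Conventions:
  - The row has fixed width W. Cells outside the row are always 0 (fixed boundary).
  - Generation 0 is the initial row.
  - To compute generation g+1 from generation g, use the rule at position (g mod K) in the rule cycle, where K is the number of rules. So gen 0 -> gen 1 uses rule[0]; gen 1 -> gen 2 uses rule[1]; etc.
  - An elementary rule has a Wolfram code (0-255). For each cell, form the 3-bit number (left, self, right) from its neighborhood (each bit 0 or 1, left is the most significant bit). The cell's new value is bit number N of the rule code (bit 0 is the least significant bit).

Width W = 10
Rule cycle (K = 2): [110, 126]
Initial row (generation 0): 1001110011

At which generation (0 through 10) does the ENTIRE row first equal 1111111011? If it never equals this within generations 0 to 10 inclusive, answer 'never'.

Gen 0: 1001110011
Gen 1 (rule 110): 1011010111
Gen 2 (rule 126): 1111111101
Gen 3 (rule 110): 1000000111
Gen 4 (rule 126): 1100001101
Gen 5 (rule 110): 1100011111
Gen 6 (rule 126): 1110110001
Gen 7 (rule 110): 1011110011
Gen 8 (rule 126): 1110011111
Gen 9 (rule 110): 1010110001
Gen 10 (rule 126): 1111111011

Answer: 10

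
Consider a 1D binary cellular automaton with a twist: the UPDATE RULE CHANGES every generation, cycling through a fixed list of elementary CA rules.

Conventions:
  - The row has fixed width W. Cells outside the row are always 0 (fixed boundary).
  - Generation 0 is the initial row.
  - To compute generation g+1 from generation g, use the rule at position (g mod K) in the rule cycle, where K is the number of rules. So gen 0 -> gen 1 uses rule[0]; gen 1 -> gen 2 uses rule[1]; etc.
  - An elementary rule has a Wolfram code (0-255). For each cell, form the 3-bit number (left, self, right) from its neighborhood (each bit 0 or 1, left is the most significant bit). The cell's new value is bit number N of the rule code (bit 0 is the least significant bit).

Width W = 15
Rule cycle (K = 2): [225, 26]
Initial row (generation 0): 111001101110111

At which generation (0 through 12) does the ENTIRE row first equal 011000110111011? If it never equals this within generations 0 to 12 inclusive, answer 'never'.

Gen 0: 111001101110111
Gen 1 (rule 225): 011000110111011
Gen 2 (rule 26): 110101100100010
Gen 3 (rule 225): 011010100001000
Gen 4 (rule 26): 110000010010100
Gen 5 (rule 225): 010111000001001
Gen 6 (rule 26): 100100100010110
Gen 7 (rule 225): 000000001001010
Gen 8 (rule 26): 000000010110001
Gen 9 (rule 225): 111111001010100
Gen 10 (rule 26): 100000110000010
Gen 11 (rule 225): 001110010111000
Gen 12 (rule 26): 011001100100100

Answer: 1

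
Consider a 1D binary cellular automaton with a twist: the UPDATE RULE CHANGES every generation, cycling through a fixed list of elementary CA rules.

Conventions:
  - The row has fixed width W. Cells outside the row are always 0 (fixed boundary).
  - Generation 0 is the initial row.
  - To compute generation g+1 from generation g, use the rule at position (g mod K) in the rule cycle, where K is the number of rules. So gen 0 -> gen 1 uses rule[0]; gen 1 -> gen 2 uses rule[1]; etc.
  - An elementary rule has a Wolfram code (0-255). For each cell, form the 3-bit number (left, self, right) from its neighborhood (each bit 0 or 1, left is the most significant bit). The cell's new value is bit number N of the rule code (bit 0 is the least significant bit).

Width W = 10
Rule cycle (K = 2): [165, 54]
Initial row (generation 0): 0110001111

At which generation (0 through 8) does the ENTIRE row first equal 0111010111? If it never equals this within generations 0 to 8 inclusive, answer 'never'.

Answer: never

Derivation:
Gen 0: 0110001111
Gen 1 (rule 165): 0000100110
Gen 2 (rule 54): 0001111001
Gen 3 (rule 165): 1100110001
Gen 4 (rule 54): 0011001011
Gen 5 (rule 165): 1000001100
Gen 6 (rule 54): 1100010010
Gen 7 (rule 165): 0001010010
Gen 8 (rule 54): 0011111111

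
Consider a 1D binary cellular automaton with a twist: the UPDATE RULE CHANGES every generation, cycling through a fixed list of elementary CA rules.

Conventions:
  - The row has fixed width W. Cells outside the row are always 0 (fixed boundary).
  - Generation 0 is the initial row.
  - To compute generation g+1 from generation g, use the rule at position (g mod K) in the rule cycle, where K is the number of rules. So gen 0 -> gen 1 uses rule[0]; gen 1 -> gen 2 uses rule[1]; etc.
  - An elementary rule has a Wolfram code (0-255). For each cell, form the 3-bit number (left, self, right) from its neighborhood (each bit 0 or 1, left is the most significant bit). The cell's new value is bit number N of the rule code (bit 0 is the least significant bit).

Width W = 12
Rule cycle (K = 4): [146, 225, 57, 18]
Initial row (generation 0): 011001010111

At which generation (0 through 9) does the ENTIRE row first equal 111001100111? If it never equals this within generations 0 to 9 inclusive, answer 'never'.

Answer: 3

Derivation:
Gen 0: 011001010111
Gen 1 (rule 146): 100110000010
Gen 2 (rule 225): 000010111000
Gen 3 (rule 57): 111001100111
Gen 4 (rule 18): 000110011000
Gen 5 (rule 146): 001001100100
Gen 6 (rule 225): 100000100001
Gen 7 (rule 57): 011110011100
Gen 8 (rule 18): 100001100010
Gen 9 (rule 146): 010010010101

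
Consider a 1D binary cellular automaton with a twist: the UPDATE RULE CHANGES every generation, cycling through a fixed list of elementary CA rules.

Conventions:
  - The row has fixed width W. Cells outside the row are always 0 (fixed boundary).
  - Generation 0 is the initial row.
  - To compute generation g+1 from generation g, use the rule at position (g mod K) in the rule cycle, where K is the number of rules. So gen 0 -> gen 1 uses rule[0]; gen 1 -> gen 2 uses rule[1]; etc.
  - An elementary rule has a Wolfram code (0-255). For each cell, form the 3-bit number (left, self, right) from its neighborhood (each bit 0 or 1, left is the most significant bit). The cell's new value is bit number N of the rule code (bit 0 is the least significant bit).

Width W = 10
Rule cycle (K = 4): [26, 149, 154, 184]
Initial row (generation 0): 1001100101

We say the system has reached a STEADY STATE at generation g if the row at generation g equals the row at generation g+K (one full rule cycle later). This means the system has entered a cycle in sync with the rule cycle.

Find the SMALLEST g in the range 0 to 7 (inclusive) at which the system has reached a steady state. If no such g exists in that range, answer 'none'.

Gen 0: 1001100101
Gen 1 (rule 26): 0111011000
Gen 2 (rule 149): 0010000111
Gen 3 (rule 154): 0101001110
Gen 4 (rule 184): 0010101101
Gen 5 (rule 26): 0100001000
Gen 6 (rule 149): 0111101111
Gen 7 (rule 154): 1111001110
Gen 8 (rule 184): 1110101101
Gen 9 (rule 26): 1000001000
Gen 10 (rule 149): 1111101111
Gen 11 (rule 154): 1111001110

Answer: 7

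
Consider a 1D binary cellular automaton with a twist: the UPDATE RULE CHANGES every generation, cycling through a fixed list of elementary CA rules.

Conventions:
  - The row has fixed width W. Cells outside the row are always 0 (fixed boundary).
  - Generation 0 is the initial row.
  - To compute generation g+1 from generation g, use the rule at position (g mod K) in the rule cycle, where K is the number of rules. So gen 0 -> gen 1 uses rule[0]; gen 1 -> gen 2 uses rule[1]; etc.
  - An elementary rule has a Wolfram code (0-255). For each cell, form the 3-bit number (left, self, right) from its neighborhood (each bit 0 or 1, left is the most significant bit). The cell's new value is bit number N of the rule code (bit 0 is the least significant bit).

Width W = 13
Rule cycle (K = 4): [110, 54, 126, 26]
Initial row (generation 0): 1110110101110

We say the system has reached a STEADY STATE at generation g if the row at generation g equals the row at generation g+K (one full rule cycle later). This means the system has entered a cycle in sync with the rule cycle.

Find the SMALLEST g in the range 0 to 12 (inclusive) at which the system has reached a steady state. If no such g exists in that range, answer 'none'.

Answer: 10

Derivation:
Gen 0: 1110110101110
Gen 1 (rule 110): 1011111111010
Gen 2 (rule 54): 1100000000111
Gen 3 (rule 126): 1110000001101
Gen 4 (rule 26): 1001000011000
Gen 5 (rule 110): 1011000111000
Gen 6 (rule 54): 1100101000100
Gen 7 (rule 126): 1111111101110
Gen 8 (rule 26): 1000000001001
Gen 9 (rule 110): 1000000011011
Gen 10 (rule 54): 1100000100100
Gen 11 (rule 126): 1110001111110
Gen 12 (rule 26): 1001011000001
Gen 13 (rule 110): 1011111000011
Gen 14 (rule 54): 1100000100100
Gen 15 (rule 126): 1110001111110
Gen 16 (rule 26): 1001011000001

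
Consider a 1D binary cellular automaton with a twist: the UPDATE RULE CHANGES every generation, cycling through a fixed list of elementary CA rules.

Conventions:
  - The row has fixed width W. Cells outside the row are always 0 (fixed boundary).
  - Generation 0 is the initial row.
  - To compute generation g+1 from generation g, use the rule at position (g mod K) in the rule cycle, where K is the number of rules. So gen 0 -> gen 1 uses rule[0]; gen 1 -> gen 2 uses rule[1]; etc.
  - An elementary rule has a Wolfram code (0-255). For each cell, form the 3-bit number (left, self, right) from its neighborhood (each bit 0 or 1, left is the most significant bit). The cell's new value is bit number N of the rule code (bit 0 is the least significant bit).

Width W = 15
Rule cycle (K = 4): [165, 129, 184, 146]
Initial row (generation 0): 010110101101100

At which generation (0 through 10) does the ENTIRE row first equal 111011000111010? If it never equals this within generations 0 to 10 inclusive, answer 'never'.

Answer: never

Derivation:
Gen 0: 010110101101100
Gen 1 (rule 165): 011001110010001
Gen 2 (rule 129): 000000100000100
Gen 3 (rule 184): 000000010000010
Gen 4 (rule 146): 000000101000101
Gen 5 (rule 165): 111110111010111
Gen 6 (rule 129): 011100010000010
Gen 7 (rule 184): 011010001000001
Gen 8 (rule 146): 100001010100010
Gen 9 (rule 165): 101101111101010
Gen 10 (rule 129): 000000111000000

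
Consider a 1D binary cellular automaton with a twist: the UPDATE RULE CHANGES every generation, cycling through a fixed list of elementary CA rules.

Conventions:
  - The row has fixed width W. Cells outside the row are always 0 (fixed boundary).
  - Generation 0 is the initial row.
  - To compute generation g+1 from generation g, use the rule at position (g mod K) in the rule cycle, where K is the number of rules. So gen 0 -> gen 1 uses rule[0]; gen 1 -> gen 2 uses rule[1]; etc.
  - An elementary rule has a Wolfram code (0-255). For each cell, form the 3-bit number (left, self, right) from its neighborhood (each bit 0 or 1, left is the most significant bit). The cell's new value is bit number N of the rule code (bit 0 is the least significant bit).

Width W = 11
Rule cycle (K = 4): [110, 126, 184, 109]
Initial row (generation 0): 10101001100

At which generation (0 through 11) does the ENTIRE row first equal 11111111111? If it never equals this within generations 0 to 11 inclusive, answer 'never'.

Gen 0: 10101001100
Gen 1 (rule 110): 11111011100
Gen 2 (rule 126): 10001110110
Gen 3 (rule 184): 01001101101
Gen 4 (rule 109): 01001111111
Gen 5 (rule 110): 11011000001
Gen 6 (rule 126): 11111100011
Gen 7 (rule 184): 11111010010
Gen 8 (rule 109): 10001110010
Gen 9 (rule 110): 10011010110
Gen 10 (rule 126): 11111111111
Gen 11 (rule 184): 11111111110

Answer: 10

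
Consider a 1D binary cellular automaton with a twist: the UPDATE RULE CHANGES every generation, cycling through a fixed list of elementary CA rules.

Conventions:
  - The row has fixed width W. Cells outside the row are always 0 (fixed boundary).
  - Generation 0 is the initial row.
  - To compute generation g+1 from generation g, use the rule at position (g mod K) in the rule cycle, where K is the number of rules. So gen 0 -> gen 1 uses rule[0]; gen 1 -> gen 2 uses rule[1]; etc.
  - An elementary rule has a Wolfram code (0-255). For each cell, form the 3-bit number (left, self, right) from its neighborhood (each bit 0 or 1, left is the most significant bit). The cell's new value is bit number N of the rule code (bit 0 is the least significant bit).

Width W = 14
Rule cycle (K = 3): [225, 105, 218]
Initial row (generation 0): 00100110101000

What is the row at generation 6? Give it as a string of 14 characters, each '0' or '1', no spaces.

Answer: 00011111111111

Derivation:
Gen 0: 00100110101000
Gen 1 (rule 225): 10000011010011
Gen 2 (rule 105): 00111011100011
Gen 3 (rule 218): 01111011110111
Gen 4 (rule 225): 00111101111011
Gen 5 (rule 105): 10100111001111
Gen 6 (rule 218): 00011111111111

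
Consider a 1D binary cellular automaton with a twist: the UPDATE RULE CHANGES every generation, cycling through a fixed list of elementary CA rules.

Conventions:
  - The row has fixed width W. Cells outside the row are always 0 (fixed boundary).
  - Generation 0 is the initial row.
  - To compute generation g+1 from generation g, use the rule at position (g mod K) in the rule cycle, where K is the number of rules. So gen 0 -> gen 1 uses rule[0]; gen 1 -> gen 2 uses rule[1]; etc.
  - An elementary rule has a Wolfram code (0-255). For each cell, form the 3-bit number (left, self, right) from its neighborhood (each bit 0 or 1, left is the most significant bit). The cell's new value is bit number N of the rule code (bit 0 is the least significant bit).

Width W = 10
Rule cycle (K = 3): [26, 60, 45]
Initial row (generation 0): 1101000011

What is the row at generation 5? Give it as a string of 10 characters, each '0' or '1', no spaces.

Gen 0: 1101000011
Gen 1 (rule 26): 1000100110
Gen 2 (rule 60): 1100110101
Gen 3 (rule 45): 1000101111
Gen 4 (rule 26): 0101001000
Gen 5 (rule 60): 0111101100

Answer: 0111101100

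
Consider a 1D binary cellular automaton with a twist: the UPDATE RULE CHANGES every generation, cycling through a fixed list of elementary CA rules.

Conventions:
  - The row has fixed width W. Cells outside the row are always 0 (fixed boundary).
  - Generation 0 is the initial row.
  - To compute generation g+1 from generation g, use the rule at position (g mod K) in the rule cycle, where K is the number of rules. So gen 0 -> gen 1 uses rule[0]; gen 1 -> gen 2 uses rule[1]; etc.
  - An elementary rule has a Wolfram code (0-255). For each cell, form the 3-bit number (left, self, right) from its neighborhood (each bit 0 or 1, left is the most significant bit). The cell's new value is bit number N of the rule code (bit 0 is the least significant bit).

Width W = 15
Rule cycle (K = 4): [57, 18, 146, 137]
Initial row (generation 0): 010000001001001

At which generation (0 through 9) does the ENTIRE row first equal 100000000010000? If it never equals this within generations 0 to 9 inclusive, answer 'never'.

Answer: 8

Derivation:
Gen 0: 010000001001001
Gen 1 (rule 57): 001111100100100
Gen 2 (rule 18): 010000011011010
Gen 3 (rule 146): 101000100000001
Gen 4 (rule 137): 000010001111100
Gen 5 (rule 57): 111001101000011
Gen 6 (rule 18): 000110000100100
Gen 7 (rule 146): 001001001011010
Gen 8 (rule 137): 100000000010000
Gen 9 (rule 57): 011111111001111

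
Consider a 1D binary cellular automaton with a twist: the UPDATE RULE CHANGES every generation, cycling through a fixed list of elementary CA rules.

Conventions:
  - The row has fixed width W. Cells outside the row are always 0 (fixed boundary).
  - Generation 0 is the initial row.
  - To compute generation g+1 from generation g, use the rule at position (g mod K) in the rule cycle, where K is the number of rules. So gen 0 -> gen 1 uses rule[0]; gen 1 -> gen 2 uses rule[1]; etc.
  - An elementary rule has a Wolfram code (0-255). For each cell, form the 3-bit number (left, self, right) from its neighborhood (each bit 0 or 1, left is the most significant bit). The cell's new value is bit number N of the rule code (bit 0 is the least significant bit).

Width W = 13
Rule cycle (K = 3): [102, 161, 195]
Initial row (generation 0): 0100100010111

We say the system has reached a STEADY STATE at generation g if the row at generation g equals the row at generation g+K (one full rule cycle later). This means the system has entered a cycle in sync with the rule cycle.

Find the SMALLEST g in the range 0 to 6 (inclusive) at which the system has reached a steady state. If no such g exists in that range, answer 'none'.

Gen 0: 0100100010111
Gen 1 (rule 102): 1101100111001
Gen 2 (rule 161): 0010000010000
Gen 3 (rule 195): 1100111100111
Gen 4 (rule 102): 0101000101001
Gen 5 (rule 161): 0010010010000
Gen 6 (rule 195): 1100100100111
Gen 7 (rule 102): 0101101101001
Gen 8 (rule 161): 0010010010000
Gen 9 (rule 195): 1100100100111

Answer: 5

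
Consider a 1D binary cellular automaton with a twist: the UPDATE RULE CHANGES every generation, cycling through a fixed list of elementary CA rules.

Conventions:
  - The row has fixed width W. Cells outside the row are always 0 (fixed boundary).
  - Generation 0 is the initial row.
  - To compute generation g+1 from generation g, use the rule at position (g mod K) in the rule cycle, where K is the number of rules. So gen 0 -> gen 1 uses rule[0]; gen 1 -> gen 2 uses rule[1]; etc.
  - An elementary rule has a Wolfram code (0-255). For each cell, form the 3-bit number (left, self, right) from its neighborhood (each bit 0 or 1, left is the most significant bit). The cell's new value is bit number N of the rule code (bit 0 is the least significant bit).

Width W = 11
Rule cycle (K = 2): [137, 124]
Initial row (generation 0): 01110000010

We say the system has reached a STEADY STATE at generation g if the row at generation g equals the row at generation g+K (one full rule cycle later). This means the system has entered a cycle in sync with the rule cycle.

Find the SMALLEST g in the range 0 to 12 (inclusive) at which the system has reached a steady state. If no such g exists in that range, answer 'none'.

Answer: none

Derivation:
Gen 0: 01110000010
Gen 1 (rule 137): 01100111000
Gen 2 (rule 124): 01110101100
Gen 3 (rule 137): 01100001001
Gen 4 (rule 124): 01110001101
Gen 5 (rule 137): 01100101000
Gen 6 (rule 124): 01110111100
Gen 7 (rule 137): 01100111001
Gen 8 (rule 124): 01110101101
Gen 9 (rule 137): 01100001000
Gen 10 (rule 124): 01110001100
Gen 11 (rule 137): 01100101001
Gen 12 (rule 124): 01110111101
Gen 13 (rule 137): 01100111000
Gen 14 (rule 124): 01110101100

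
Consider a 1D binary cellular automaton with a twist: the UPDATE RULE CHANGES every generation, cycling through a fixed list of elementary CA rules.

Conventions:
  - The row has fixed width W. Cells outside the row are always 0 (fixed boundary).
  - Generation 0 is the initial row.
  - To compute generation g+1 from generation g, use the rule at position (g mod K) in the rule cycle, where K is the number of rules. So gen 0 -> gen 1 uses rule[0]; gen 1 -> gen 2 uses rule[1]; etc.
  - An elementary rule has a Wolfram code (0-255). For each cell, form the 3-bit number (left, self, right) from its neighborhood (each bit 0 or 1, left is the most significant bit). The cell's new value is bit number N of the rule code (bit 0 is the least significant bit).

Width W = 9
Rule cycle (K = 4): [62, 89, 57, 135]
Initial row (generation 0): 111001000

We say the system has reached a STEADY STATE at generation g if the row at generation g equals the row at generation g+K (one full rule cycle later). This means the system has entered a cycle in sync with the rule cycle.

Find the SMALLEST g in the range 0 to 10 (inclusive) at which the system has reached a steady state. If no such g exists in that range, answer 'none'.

Answer: 5

Derivation:
Gen 0: 111001000
Gen 1 (rule 62): 100111100
Gen 2 (rule 89): 010100111
Gen 3 (rule 57): 001010100
Gen 4 (rule 135): 111010101
Gen 5 (rule 62): 100111111
Gen 6 (rule 89): 010100001
Gen 7 (rule 57): 001011100
Gen 8 (rule 135): 111001001
Gen 9 (rule 62): 100111111
Gen 10 (rule 89): 010100001
Gen 11 (rule 57): 001011100
Gen 12 (rule 135): 111001001
Gen 13 (rule 62): 100111111
Gen 14 (rule 89): 010100001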